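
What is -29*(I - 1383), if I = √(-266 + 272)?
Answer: 40107 - 29*√6 ≈ 40036.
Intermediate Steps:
I = √6 ≈ 2.4495
-29*(I - 1383) = -29*(√6 - 1383) = -29*(-1383 + √6) = 40107 - 29*√6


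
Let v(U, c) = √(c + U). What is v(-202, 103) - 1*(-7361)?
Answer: 7361 + 3*I*√11 ≈ 7361.0 + 9.9499*I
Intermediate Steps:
v(U, c) = √(U + c)
v(-202, 103) - 1*(-7361) = √(-202 + 103) - 1*(-7361) = √(-99) + 7361 = 3*I*√11 + 7361 = 7361 + 3*I*√11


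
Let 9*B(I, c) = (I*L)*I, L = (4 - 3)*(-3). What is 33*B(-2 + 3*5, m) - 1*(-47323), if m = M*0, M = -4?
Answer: 45464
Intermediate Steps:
L = -3 (L = 1*(-3) = -3)
m = 0 (m = -4*0 = 0)
B(I, c) = -I**2/3 (B(I, c) = ((I*(-3))*I)/9 = ((-3*I)*I)/9 = (-3*I**2)/9 = -I**2/3)
33*B(-2 + 3*5, m) - 1*(-47323) = 33*(-(-2 + 3*5)**2/3) - 1*(-47323) = 33*(-(-2 + 15)**2/3) + 47323 = 33*(-1/3*13**2) + 47323 = 33*(-1/3*169) + 47323 = 33*(-169/3) + 47323 = -1859 + 47323 = 45464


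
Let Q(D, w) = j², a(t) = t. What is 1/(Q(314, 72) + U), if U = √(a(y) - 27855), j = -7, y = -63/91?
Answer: 91/56191 - 6*I*√130767/393337 ≈ 0.0016195 - 0.0055161*I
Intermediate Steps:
y = -9/13 (y = -63*1/91 = -9/13 ≈ -0.69231)
Q(D, w) = 49 (Q(D, w) = (-7)² = 49)
U = 6*I*√130767/13 (U = √(-9/13 - 27855) = √(-362124/13) = 6*I*√130767/13 ≈ 166.9*I)
1/(Q(314, 72) + U) = 1/(49 + 6*I*√130767/13)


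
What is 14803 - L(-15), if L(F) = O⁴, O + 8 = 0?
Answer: 10707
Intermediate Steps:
O = -8 (O = -8 + 0 = -8)
L(F) = 4096 (L(F) = (-8)⁴ = 4096)
14803 - L(-15) = 14803 - 1*4096 = 14803 - 4096 = 10707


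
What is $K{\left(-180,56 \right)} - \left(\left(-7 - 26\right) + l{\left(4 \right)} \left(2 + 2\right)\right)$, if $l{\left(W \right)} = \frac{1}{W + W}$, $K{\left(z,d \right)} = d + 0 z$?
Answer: $\frac{177}{2} \approx 88.5$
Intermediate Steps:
$K{\left(z,d \right)} = d$ ($K{\left(z,d \right)} = d + 0 = d$)
$l{\left(W \right)} = \frac{1}{2 W}$
$K{\left(-180,56 \right)} - \left(\left(-7 - 26\right) + l{\left(4 \right)} \left(2 + 2\right)\right) = 56 - \left(\left(-7 - 26\right) + \frac{1}{2 \cdot 4} \left(2 + 2\right)\right) = 56 - \left(-33 + \frac{1}{2} \cdot \frac{1}{4} \cdot 4\right) = 56 - \left(-33 + \frac{1}{8} \cdot 4\right) = 56 - \left(-33 + \frac{1}{2}\right) = 56 - - \frac{65}{2} = 56 + \frac{65}{2} = \frac{177}{2}$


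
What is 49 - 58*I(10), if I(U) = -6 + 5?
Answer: 107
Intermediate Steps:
I(U) = -1
49 - 58*I(10) = 49 - 58*(-1) = 49 + 58 = 107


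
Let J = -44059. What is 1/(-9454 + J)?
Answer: -1/53513 ≈ -1.8687e-5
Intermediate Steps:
1/(-9454 + J) = 1/(-9454 - 44059) = 1/(-53513) = -1/53513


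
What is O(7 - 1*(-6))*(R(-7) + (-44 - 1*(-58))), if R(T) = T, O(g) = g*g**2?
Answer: 15379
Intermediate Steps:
O(g) = g**3
O(7 - 1*(-6))*(R(-7) + (-44 - 1*(-58))) = (7 - 1*(-6))**3*(-7 + (-44 - 1*(-58))) = (7 + 6)**3*(-7 + (-44 + 58)) = 13**3*(-7 + 14) = 2197*7 = 15379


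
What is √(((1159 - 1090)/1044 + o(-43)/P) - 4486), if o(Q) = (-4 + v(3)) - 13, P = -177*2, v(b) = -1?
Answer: I*√472770607083/10266 ≈ 66.977*I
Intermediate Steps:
P = -354
o(Q) = -18 (o(Q) = (-4 - 1) - 13 = -5 - 13 = -18)
√(((1159 - 1090)/1044 + o(-43)/P) - 4486) = √(((1159 - 1090)/1044 - 18/(-354)) - 4486) = √((69*(1/1044) - 18*(-1/354)) - 4486) = √((23/348 + 3/59) - 4486) = √(2401/20532 - 4486) = √(-92104151/20532) = I*√472770607083/10266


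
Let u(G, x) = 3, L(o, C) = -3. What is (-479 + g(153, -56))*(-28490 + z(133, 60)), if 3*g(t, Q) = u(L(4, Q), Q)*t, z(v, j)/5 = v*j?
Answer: -3719660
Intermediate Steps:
z(v, j) = 5*j*v (z(v, j) = 5*(v*j) = 5*(j*v) = 5*j*v)
g(t, Q) = t (g(t, Q) = (3*t)/3 = t)
(-479 + g(153, -56))*(-28490 + z(133, 60)) = (-479 + 153)*(-28490 + 5*60*133) = -326*(-28490 + 39900) = -326*11410 = -3719660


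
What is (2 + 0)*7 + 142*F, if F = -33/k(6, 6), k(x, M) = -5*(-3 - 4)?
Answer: -4196/35 ≈ -119.89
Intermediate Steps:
k(x, M) = 35 (k(x, M) = -5*(-7) = 35)
F = -33/35 ≈ -0.94286
(2 + 0)*7 + 142*F = (2 + 0)*7 + 142*(-33/35) = 2*7 - 4686/35 = 14 - 4686/35 = -4196/35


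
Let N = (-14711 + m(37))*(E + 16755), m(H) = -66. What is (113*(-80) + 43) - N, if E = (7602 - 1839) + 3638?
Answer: 386498215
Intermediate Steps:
E = 9401 (E = 5763 + 3638 = 9401)
N = -386507212 (N = (-14711 - 66)*(9401 + 16755) = -14777*26156 = -386507212)
(113*(-80) + 43) - N = (113*(-80) + 43) - 1*(-386507212) = (-9040 + 43) + 386507212 = -8997 + 386507212 = 386498215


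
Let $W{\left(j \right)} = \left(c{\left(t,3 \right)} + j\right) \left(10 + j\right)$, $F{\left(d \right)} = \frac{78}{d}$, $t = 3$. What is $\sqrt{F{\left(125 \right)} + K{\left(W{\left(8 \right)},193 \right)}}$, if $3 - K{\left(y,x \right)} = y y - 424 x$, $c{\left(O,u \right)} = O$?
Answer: $\frac{\sqrt{26644765}}{25} \approx 206.47$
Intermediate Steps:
$W{\left(j \right)} = \left(3 + j\right) \left(10 + j\right)$
$K{\left(y,x \right)} = 3 - y^{2} + 424 x$ ($K{\left(y,x \right)} = 3 - \left(y y - 424 x\right) = 3 - \left(y^{2} - 424 x\right) = 3 + \left(- y^{2} + 424 x\right) = 3 - y^{2} + 424 x$)
$\sqrt{F{\left(125 \right)} + K{\left(W{\left(8 \right)},193 \right)}} = \sqrt{\frac{78}{125} + \left(3 - \left(30 + 8^{2} + 13 \cdot 8\right)^{2} + 424 \cdot 193\right)} = \sqrt{78 \cdot \frac{1}{125} + \left(3 - \left(30 + 64 + 104\right)^{2} + 81832\right)} = \sqrt{\frac{78}{125} + \left(3 - 198^{2} + 81832\right)} = \sqrt{\frac{78}{125} + \left(3 - 39204 + 81832\right)} = \sqrt{\frac{78}{125} + 42631} = \sqrt{\frac{5328953}{125}} = \frac{\sqrt{26644765}}{25}$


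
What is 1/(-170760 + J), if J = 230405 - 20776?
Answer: 1/38869 ≈ 2.5727e-5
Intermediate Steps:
J = 209629
1/(-170760 + J) = 1/(-170760 + 209629) = 1/38869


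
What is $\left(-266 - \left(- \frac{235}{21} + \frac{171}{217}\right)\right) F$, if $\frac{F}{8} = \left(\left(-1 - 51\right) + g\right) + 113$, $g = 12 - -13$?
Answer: $- \frac{114479072}{651} \approx -1.7585 \cdot 10^{5}$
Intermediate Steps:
$g = 25$ ($g = 12 + 13 = 25$)
$F = 688$ ($F = 8 \left(\left(\left(-1 - 51\right) + 25\right) + 113\right) = 8 \left(\left(-52 + 25\right) + 113\right) = 8 \left(-27 + 113\right) = 8 \cdot 86 = 688$)
$\left(-266 - \left(- \frac{235}{21} + \frac{171}{217}\right)\right) F = \left(-266 - \left(- \frac{235}{21} + \frac{171}{217}\right)\right) 688 = \left(-266 - - \frac{6772}{651}\right) 688 = \left(-266 + \left(\frac{235}{21} - \frac{171}{217}\right)\right) 688 = \left(-266 + \frac{6772}{651}\right) 688 = \left(- \frac{166394}{651}\right) 688 = - \frac{114479072}{651}$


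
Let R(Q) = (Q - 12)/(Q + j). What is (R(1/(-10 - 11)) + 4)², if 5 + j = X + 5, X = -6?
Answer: 579121/16129 ≈ 35.906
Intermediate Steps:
j = -6 (j = -5 + (-6 + 5) = -5 - 1 = -6)
R(Q) = (-12 + Q)/(-6 + Q) (R(Q) = (Q - 12)/(Q - 6) = (-12 + Q)/(-6 + Q))
(R(1/(-10 - 11)) + 4)² = ((-12 + 1/(-10 - 11))/(-6 + 1/(-10 - 11)) + 4)² = ((-12 + 1/(-21))/(-6 + 1/(-21)) + 4)² = ((-12 - 1/21)/(-6 - 1/21) + 4)² = (-253/21/(-127/21) + 4)² = (-21/127*(-253/21) + 4)² = (253/127 + 4)² = (761/127)² = 579121/16129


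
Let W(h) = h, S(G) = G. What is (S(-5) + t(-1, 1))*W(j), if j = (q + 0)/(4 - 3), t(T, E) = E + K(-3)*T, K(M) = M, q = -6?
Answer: 6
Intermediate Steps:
t(T, E) = E - 3*T
j = -6 (j = (-6 + 0)/(4 - 3) = -6/1 = -6*1 = -6)
(S(-5) + t(-1, 1))*W(j) = (-5 + (1 - 3*(-1)))*(-6) = (-5 + (1 + 3))*(-6) = (-5 + 4)*(-6) = -1*(-6) = 6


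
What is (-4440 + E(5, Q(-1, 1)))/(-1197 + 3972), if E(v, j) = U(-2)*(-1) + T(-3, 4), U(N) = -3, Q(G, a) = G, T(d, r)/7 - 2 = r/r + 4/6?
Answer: -13234/8325 ≈ -1.5897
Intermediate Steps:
T(d, r) = 77/3 (T(d, r) = 14 + 7*(r/r + 4/6) = 14 + 7*(1 + 4*(⅙)) = 14 + 7*(1 + ⅔) = 14 + 7*(5/3) = 14 + 35/3 = 77/3)
E(v, j) = 86/3 (E(v, j) = -3*(-1) + 77/3 = 3 + 77/3 = 86/3)
(-4440 + E(5, Q(-1, 1)))/(-1197 + 3972) = (-4440 + 86/3)/(-1197 + 3972) = -13234/3/2775 = -13234/3*1/2775 = -13234/8325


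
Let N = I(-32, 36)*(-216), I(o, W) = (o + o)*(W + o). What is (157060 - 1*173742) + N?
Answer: 38614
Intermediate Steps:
I(o, W) = 2*o*(W + o) (I(o, W) = (2*o)*(W + o) = 2*o*(W + o))
N = 55296 (N = (2*(-32)*(36 - 32))*(-216) = (2*(-32)*4)*(-216) = -256*(-216) = 55296)
(157060 - 1*173742) + N = (157060 - 1*173742) + 55296 = (157060 - 173742) + 55296 = -16682 + 55296 = 38614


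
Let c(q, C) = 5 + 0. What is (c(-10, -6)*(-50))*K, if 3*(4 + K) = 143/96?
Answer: 126125/144 ≈ 875.87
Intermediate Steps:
K = -1009/288 (K = -4 + (143/96)/3 = -4 + (143*(1/96))/3 = -4 + (⅓)*(143/96) = -4 + 143/288 = -1009/288 ≈ -3.5035)
c(q, C) = 5
(c(-10, -6)*(-50))*K = (5*(-50))*(-1009/288) = -250*(-1009/288) = 126125/144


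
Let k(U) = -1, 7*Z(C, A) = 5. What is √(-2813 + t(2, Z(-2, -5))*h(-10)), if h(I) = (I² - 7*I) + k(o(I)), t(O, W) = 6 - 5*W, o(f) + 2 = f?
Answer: I*√117726/7 ≈ 49.016*I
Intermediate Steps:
Z(C, A) = 5/7 (Z(C, A) = (⅐)*5 = 5/7)
o(f) = -2 + f
h(I) = -1 + I² - 7*I (h(I) = (I² - 7*I) - 1 = -1 + I² - 7*I)
√(-2813 + t(2, Z(-2, -5))*h(-10)) = √(-2813 + (6 - 5*5/7)*(-1 + (-10)² - 7*(-10))) = √(-2813 + (6 - 25/7)*(-1 + 100 + 70)) = √(-2813 + (17/7)*169) = √(-2813 + 2873/7) = √(-16818/7) = I*√117726/7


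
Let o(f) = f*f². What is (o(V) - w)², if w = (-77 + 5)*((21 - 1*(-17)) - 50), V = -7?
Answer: 1456849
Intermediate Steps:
o(f) = f³
w = 864 (w = -72*((21 + 17) - 50) = -72*(38 - 50) = -72*(-12) = 864)
(o(V) - w)² = ((-7)³ - 1*864)² = (-343 - 864)² = (-1207)² = 1456849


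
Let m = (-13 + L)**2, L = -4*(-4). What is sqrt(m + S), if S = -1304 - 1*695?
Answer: I*sqrt(1990) ≈ 44.609*I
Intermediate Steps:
L = 16
S = -1999 (S = -1304 - 695 = -1999)
m = 9 (m = (-13 + 16)**2 = 3**2 = 9)
sqrt(m + S) = sqrt(9 - 1999) = sqrt(-1990) = I*sqrt(1990)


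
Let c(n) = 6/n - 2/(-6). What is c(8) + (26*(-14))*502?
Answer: -2192723/12 ≈ -1.8273e+5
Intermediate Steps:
c(n) = ⅓ + 6/n (c(n) = 6/n - 2*(-⅙) = 6/n + ⅓ = ⅓ + 6/n)
c(8) + (26*(-14))*502 = (⅓)*(18 + 8)/8 + (26*(-14))*502 = (⅓)*(⅛)*26 - 364*502 = 13/12 - 182728 = -2192723/12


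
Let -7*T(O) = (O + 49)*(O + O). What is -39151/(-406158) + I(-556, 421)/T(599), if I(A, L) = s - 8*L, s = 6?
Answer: 3329300023/26275173336 ≈ 0.12671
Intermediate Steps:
I(A, L) = 6 - 8*L
T(O) = -2*O*(49 + O)/7 (T(O) = -(O + 49)*(O + O)/7 = -(49 + O)*2*O/7 = -2*O*(49 + O)/7)
-39151/(-406158) + I(-556, 421)/T(599) = -39151/(-406158) + (6 - 8*421)/((-2/7*599*(49 + 599))) = -39151*(-1/406158) + (6 - 3368)/((-2/7*599*648)) = 39151/406158 - 3362/(-776304/7) = 39151/406158 - 3362*(-7/776304) = 39151/406158 + 11767/388152 = 3329300023/26275173336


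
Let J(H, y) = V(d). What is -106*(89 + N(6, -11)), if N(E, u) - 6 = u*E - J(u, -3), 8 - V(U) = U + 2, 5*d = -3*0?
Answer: -2438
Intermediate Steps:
d = 0 (d = (-3*0)/5 = (1/5)*0 = 0)
V(U) = 6 - U (V(U) = 8 - (U + 2) = 8 - (2 + U) = 8 + (-2 - U) = 6 - U)
J(H, y) = 6 (J(H, y) = 6 - 1*0 = 6 + 0 = 6)
N(E, u) = E*u (N(E, u) = 6 + (u*E - 1*6) = 6 + (E*u - 6) = 6 + (-6 + E*u) = E*u)
-106*(89 + N(6, -11)) = -106*(89 + 6*(-11)) = -106*(89 - 66) = -106*23 = -2438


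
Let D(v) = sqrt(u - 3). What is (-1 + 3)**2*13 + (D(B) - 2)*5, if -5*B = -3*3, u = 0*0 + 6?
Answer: 42 + 5*sqrt(3) ≈ 50.660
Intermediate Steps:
u = 6 (u = 0 + 6 = 6)
B = 9/5 (B = -(-3)*3/5 = -1/5*(-9) = 9/5 ≈ 1.8000)
D(v) = sqrt(3) (D(v) = sqrt(6 - 3) = sqrt(3))
(-1 + 3)**2*13 + (D(B) - 2)*5 = (-1 + 3)**2*13 + (sqrt(3) - 2)*5 = 2**2*13 + (-2 + sqrt(3))*5 = 4*13 + (-10 + 5*sqrt(3)) = 52 + (-10 + 5*sqrt(3)) = 42 + 5*sqrt(3)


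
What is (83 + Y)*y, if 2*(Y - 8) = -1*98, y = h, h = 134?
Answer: 5628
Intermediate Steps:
y = 134
Y = -41 (Y = 8 + (-1*98)/2 = 8 + (1/2)*(-98) = 8 - 49 = -41)
(83 + Y)*y = (83 - 41)*134 = 42*134 = 5628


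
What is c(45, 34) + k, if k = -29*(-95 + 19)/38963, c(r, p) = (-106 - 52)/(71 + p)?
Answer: -5924734/4091115 ≈ -1.4482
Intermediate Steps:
c(r, p) = -158/(71 + p)
k = 2204/38963 (k = -29*(-76)*(1/38963) = 2204*(1/38963) = 2204/38963 ≈ 0.056566)
c(45, 34) + k = -158/(71 + 34) + 2204/38963 = -158/105 + 2204/38963 = -5924734/4091115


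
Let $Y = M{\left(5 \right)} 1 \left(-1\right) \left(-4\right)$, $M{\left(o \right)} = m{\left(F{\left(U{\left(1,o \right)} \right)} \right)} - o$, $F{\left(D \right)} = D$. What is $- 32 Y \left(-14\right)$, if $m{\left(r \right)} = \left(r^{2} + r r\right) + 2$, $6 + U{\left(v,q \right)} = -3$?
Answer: $284928$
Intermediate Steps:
$U{\left(v,q \right)} = -9$ ($U{\left(v,q \right)} = -6 - 3 = -9$)
$m{\left(r \right)} = 2 + 2 r^{2}$ ($m{\left(r \right)} = \left(r^{2} + r^{2}\right) + 2 = 2 r^{2} + 2 = 2 + 2 r^{2}$)
$M{\left(o \right)} = 164 - o$ ($M{\left(o \right)} = \left(2 + 2 \left(-9\right)^{2}\right) - o = \left(2 + 2 \cdot 81\right) - o = \left(2 + 162\right) - o = 164 - o$)
$Y = 636$ ($Y = \left(164 - 5\right) 1 \left(-1\right) \left(-4\right) = \left(164 - 5\right) \left(-1\right) \left(-4\right) = 159 \left(-1\right) \left(-4\right) = \left(-159\right) \left(-4\right) = 636$)
$- 32 Y \left(-14\right) = \left(-32\right) 636 \left(-14\right) = \left(-20352\right) \left(-14\right) = 284928$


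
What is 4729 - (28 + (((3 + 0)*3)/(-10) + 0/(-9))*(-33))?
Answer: 46713/10 ≈ 4671.3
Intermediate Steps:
4729 - (28 + (((3 + 0)*3)/(-10) + 0/(-9))*(-33)) = 4729 - (28 + ((3*3)*(-⅒) + 0*(-⅑))*(-33)) = 4729 - (28 + (9*(-⅒) + 0)*(-33)) = 4729 - (28 + (-9/10 + 0)*(-33)) = 4729 - (28 - 9/10*(-33)) = 4729 - (28 + 297/10) = 4729 - 1*577/10 = 4729 - 577/10 = 46713/10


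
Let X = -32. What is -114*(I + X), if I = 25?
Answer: 798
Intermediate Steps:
-114*(I + X) = -114*(25 - 32) = -114*(-7) = 798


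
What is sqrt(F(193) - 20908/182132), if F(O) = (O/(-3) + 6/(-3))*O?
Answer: 2*I*sqrt(59721137849397)/136599 ≈ 113.15*I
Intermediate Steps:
F(O) = O*(-2 - O/3) (F(O) = (O*(-1/3) + 6*(-1/3))*O = (-O/3 - 2)*O = (-2 - O/3)*O = O*(-2 - O/3))
sqrt(F(193) - 20908/182132) = sqrt(-1/3*193*(6 + 193) - 20908/182132) = sqrt(-1/3*193*199 - 20908*1/182132) = sqrt(-38407/3 - 5227/45533) = sqrt(-1748801612/136599) = 2*I*sqrt(59721137849397)/136599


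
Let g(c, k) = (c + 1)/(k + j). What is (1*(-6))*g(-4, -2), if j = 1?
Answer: -18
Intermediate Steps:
g(c, k) = (1 + c)/(1 + k) (g(c, k) = (c + 1)/(k + 1) = (1 + c)/(1 + k))
(1*(-6))*g(-4, -2) = (1*(-6))*((1 - 4)/(1 - 2)) = -6*(-3)/(-1) = -(-6)*(-3) = -6*3 = -18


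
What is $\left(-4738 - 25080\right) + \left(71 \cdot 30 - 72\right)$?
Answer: $-27760$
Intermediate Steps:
$\left(-4738 - 25080\right) + \left(71 \cdot 30 - 72\right) = -29818 + \left(2130 - 72\right) = -29818 + 2058 = -27760$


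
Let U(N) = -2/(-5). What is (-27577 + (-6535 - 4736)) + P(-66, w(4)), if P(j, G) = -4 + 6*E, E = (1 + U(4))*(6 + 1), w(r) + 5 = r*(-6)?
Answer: -193966/5 ≈ -38793.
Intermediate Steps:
w(r) = -5 - 6*r (w(r) = -5 + r*(-6) = -5 - 6*r)
U(N) = 2/5 (U(N) = -2*(-1/5) = 2/5)
E = 49/5 (E = (1 + 2/5)*(6 + 1) = (7/5)*7 = 49/5 ≈ 9.8000)
P(j, G) = 274/5 (P(j, G) = -4 + 6*(49/5) = -4 + 294/5 = 274/5)
(-27577 + (-6535 - 4736)) + P(-66, w(4)) = (-27577 + (-6535 - 4736)) + 274/5 = (-27577 - 11271) + 274/5 = -38848 + 274/5 = -193966/5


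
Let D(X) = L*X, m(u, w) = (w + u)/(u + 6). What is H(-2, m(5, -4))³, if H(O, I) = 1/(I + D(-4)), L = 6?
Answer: -1331/18191447 ≈ -7.3166e-5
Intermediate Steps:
m(u, w) = (u + w)/(6 + u)
D(X) = 6*X
H(O, I) = 1/(-24 + I) (H(O, I) = 1/(I + 6*(-4)) = 1/(I - 24) = 1/(-24 + I))
H(-2, m(5, -4))³ = (1/(-24 + (5 - 4)/(6 + 5)))³ = (1/(-24 + 1/11))³ = (1/(-263/11))³ = (-11/263)³ = -1331/18191447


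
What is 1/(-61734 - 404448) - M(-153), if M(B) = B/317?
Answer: 71325529/147779694 ≈ 0.48265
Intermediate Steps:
M(B) = B/317 (M(B) = B*(1/317) = B/317)
1/(-61734 - 404448) - M(-153) = 1/(-61734 - 404448) - (-153)/317 = 1/(-466182) - 1*(-153/317) = -1/466182 + 153/317 = 71325529/147779694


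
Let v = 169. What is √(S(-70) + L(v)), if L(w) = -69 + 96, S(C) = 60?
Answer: √87 ≈ 9.3274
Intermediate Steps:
L(w) = 27
√(S(-70) + L(v)) = √(60 + 27) = √87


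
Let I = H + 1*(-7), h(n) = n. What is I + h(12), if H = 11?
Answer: 16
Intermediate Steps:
I = 4 (I = 11 + 1*(-7) = 11 - 7 = 4)
I + h(12) = 4 + 12 = 16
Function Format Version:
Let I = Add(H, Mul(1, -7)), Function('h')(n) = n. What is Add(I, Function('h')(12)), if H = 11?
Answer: 16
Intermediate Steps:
I = 4 (I = Add(11, Mul(1, -7)) = Add(11, -7) = 4)
Add(I, Function('h')(12)) = Add(4, 12) = 16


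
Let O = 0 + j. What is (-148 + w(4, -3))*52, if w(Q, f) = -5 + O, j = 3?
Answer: -7800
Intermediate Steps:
O = 3 (O = 0 + 3 = 3)
w(Q, f) = -2 (w(Q, f) = -5 + 3 = -2)
(-148 + w(4, -3))*52 = (-148 - 2)*52 = -150*52 = -7800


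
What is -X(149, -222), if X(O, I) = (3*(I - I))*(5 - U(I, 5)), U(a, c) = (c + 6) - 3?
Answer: 0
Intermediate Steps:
U(a, c) = 3 + c (U(a, c) = (6 + c) - 3 = 3 + c)
X(O, I) = 0 (X(O, I) = (3*(I - I))*(5 - (3 + 5)) = (3*0)*(5 - 1*8) = 0*(5 - 8) = 0*(-3) = 0)
-X(149, -222) = -1*0 = 0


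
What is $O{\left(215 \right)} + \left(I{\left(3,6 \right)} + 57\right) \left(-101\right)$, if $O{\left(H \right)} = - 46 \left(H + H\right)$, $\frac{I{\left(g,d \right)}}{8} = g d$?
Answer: $-40081$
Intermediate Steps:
$I{\left(g,d \right)} = 8 d g$ ($I{\left(g,d \right)} = 8 g d = 8 d g$)
$O{\left(H \right)} = - 92 H$ ($O{\left(H \right)} = - 46 \cdot 2 H = - 92 H$)
$O{\left(215 \right)} + \left(I{\left(3,6 \right)} + 57\right) \left(-101\right) = \left(-92\right) 215 + \left(8 \cdot 6 \cdot 3 + 57\right) \left(-101\right) = -19780 + \left(144 + 57\right) \left(-101\right) = -19780 + 201 \left(-101\right) = -19780 - 20301 = -40081$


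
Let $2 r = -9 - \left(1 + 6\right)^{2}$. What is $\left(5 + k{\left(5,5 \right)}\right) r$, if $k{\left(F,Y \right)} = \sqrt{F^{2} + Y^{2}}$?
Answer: $-145 - 145 \sqrt{2} \approx -350.06$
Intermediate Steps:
$r = -29$ ($r = \frac{-9 - \left(1 + 6\right)^{2}}{2} = \frac{-9 - 7^{2}}{2} = \frac{-9 - 49}{2} = \frac{1}{2} \left(-58\right) = -29$)
$\left(5 + k{\left(5,5 \right)}\right) r = \left(5 + \sqrt{5^{2} + 5^{2}}\right) \left(-29\right) = \left(5 + \sqrt{25 + 25}\right) \left(-29\right) = \left(5 + \sqrt{50}\right) \left(-29\right) = \left(5 + 5 \sqrt{2}\right) \left(-29\right) = -145 - 145 \sqrt{2}$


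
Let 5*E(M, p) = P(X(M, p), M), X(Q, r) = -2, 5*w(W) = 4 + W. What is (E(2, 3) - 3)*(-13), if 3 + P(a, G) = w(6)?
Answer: 208/5 ≈ 41.600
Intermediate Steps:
w(W) = 4/5 + W/5 (w(W) = (4 + W)/5 = 4/5 + W/5)
P(a, G) = -1 (P(a, G) = -3 + (4/5 + (1/5)*6) = -3 + (4/5 + 6/5) = -3 + 2 = -1)
E(M, p) = -1/5 (E(M, p) = (1/5)*(-1) = -1/5)
(E(2, 3) - 3)*(-13) = (-1/5 - 3)*(-13) = -16/5*(-13) = 208/5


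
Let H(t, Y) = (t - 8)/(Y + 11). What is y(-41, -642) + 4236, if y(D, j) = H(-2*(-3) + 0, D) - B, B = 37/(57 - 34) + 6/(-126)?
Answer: 3408777/805 ≈ 4234.5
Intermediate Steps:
B = 754/483 (B = 37/23 + 6*(-1/126) = 37*(1/23) - 1/21 = 37/23 - 1/21 = 754/483 ≈ 1.5611)
H(t, Y) = (-8 + t)/(11 + Y)
y(D, j) = -754/483 - 2/(11 + D) (y(D, j) = (-8 + (-2*(-3) + 0))/(11 + D) - 1*754/483 = (-8 + (6 + 0))/(11 + D) - 754/483 = (-8 + 6)/(11 + D) - 754/483 = -2/(11 + D) - 754/483 = -754/483 - 2/(11 + D))
y(-41, -642) + 4236 = 2*(-4630 - 377*(-41))/(483*(11 - 41)) + 4236 = (2/483)*(-4630 + 15457)/(-30) + 4236 = (2/483)*(-1/30)*10827 + 4236 = -1203/805 + 4236 = 3408777/805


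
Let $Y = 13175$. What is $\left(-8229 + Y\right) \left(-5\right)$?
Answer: $-24730$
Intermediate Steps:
$\left(-8229 + Y\right) \left(-5\right) = \left(-8229 + 13175\right) \left(-5\right) = 4946 \left(-5\right) = -24730$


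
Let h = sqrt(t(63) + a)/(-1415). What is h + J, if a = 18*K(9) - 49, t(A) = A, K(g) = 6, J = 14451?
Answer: 14451 - sqrt(122)/1415 ≈ 14451.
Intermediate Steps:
a = 59 (a = 18*6 - 49 = 108 - 49 = 59)
h = -sqrt(122)/1415 (h = sqrt(63 + 59)/(-1415) = sqrt(122)*(-1/1415) = -sqrt(122)/1415 ≈ -0.0078059)
h + J = -sqrt(122)/1415 + 14451 = 14451 - sqrt(122)/1415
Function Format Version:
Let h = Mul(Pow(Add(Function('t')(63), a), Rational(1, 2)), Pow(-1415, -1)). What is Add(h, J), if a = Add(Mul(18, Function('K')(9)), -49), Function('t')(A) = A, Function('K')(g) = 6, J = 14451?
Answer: Add(14451, Mul(Rational(-1, 1415), Pow(122, Rational(1, 2)))) ≈ 14451.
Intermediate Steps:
a = 59 (a = Add(Mul(18, 6), -49) = Add(108, -49) = 59)
h = Mul(Rational(-1, 1415), Pow(122, Rational(1, 2))) (h = Mul(Pow(Add(63, 59), Rational(1, 2)), Pow(-1415, -1)) = Mul(Pow(122, Rational(1, 2)), Rational(-1, 1415)) = Mul(Rational(-1, 1415), Pow(122, Rational(1, 2))) ≈ -0.0078059)
Add(h, J) = Add(Mul(Rational(-1, 1415), Pow(122, Rational(1, 2))), 14451) = Add(14451, Mul(Rational(-1, 1415), Pow(122, Rational(1, 2))))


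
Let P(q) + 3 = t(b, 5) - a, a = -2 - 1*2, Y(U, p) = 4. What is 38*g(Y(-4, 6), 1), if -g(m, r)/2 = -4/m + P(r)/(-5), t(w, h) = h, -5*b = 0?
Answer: 836/5 ≈ 167.20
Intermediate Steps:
b = 0 (b = -1/5*0 = 0)
a = -4 (a = -2 - 2 = -4)
P(q) = 6 (P(q) = -3 + (5 - 1*(-4)) = -3 + (5 + 4) = -3 + 9 = 6)
g(m, r) = 12/5 + 8/m (g(m, r) = -2*(-4/m + 6/(-5)) = -2*(-4/m + 6*(-1/5)) = -2*(-4/m - 6/5) = -2*(-6/5 - 4/m) = 12/5 + 8/m)
38*g(Y(-4, 6), 1) = 38*(12/5 + 8/4) = 38*(12/5 + 8*(1/4)) = 38*(12/5 + 2) = 38*(22/5) = 836/5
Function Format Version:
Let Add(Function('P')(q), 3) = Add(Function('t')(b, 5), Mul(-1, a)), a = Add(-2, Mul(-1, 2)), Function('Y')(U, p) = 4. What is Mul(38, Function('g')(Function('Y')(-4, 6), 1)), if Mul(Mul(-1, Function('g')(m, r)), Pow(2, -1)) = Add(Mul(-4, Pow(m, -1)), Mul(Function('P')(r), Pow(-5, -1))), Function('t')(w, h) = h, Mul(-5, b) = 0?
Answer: Rational(836, 5) ≈ 167.20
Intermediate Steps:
b = 0 (b = Mul(Rational(-1, 5), 0) = 0)
a = -4 (a = Add(-2, -2) = -4)
Function('P')(q) = 6 (Function('P')(q) = Add(-3, Add(5, Mul(-1, -4))) = Add(-3, Add(5, 4)) = Add(-3, 9) = 6)
Function('g')(m, r) = Add(Rational(12, 5), Mul(8, Pow(m, -1))) (Function('g')(m, r) = Mul(-2, Add(Mul(-4, Pow(m, -1)), Mul(6, Pow(-5, -1)))) = Mul(-2, Add(Mul(-4, Pow(m, -1)), Mul(6, Rational(-1, 5)))) = Mul(-2, Add(Mul(-4, Pow(m, -1)), Rational(-6, 5))) = Mul(-2, Add(Rational(-6, 5), Mul(-4, Pow(m, -1)))) = Add(Rational(12, 5), Mul(8, Pow(m, -1))))
Mul(38, Function('g')(Function('Y')(-4, 6), 1)) = Mul(38, Add(Rational(12, 5), Mul(8, Pow(4, -1)))) = Mul(38, Add(Rational(12, 5), Mul(8, Rational(1, 4)))) = Mul(38, Add(Rational(12, 5), 2)) = Mul(38, Rational(22, 5)) = Rational(836, 5)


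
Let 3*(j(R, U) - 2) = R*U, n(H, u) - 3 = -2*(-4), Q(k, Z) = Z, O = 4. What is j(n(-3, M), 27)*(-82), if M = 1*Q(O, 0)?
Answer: -8282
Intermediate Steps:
M = 0 (M = 1*0 = 0)
n(H, u) = 11 (n(H, u) = 3 - 2*(-4) = 3 + 8 = 11)
j(R, U) = 2 + R*U/3 (j(R, U) = 2 + (R*U)/3 = 2 + R*U/3)
j(n(-3, M), 27)*(-82) = (2 + (⅓)*11*27)*(-82) = (2 + 99)*(-82) = 101*(-82) = -8282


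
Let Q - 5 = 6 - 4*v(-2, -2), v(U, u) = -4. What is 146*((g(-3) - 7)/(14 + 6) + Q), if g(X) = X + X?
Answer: 38471/10 ≈ 3847.1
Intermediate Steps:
Q = 27 (Q = 5 + (6 - 4*(-4)) = 5 + (6 + 16) = 5 + 22 = 27)
g(X) = 2*X
146*((g(-3) - 7)/(14 + 6) + Q) = 146*((2*(-3) - 7)/(14 + 6) + 27) = 146*((-6 - 7)/20 + 27) = 146*(-13*1/20 + 27) = 146*(-13/20 + 27) = 146*(527/20) = 38471/10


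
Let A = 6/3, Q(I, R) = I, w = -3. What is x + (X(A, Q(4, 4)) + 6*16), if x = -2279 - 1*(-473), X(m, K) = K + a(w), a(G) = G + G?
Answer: -1712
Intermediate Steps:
a(G) = 2*G
A = 2 (A = 6*(1/3) = 2)
X(m, K) = -6 + K (X(m, K) = K + 2*(-3) = K - 6 = -6 + K)
x = -1806 (x = -2279 + 473 = -1806)
x + (X(A, Q(4, 4)) + 6*16) = -1806 + ((-6 + 4) + 6*16) = -1806 + (-2 + 96) = -1806 + 94 = -1712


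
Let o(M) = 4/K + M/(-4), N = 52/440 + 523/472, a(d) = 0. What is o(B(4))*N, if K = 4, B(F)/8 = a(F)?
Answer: 31833/25960 ≈ 1.2262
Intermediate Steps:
B(F) = 0 (B(F) = 8*0 = 0)
N = 31833/25960 (N = 52*(1/440) + 523*(1/472) = 13/110 + 523/472 = 31833/25960 ≈ 1.2262)
o(M) = 1 - M/4 (o(M) = 4/4 + M/(-4) = 4*(1/4) + M*(-1/4) = 1 - M/4)
o(B(4))*N = (1 - 1/4*0)*(31833/25960) = (1 + 0)*(31833/25960) = 1*(31833/25960) = 31833/25960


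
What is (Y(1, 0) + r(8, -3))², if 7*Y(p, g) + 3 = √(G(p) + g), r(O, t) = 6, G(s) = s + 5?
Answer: (39 + √6)²/49 ≈ 35.062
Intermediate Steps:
G(s) = 5 + s
Y(p, g) = -3/7 + √(5 + g + p)/7 (Y(p, g) = -3/7 + √((5 + p) + g)/7 = -3/7 + √(5 + g + p)/7)
(Y(1, 0) + r(8, -3))² = ((-3/7 + √(5 + 0 + 1)/7) + 6)² = ((-3/7 + √6/7) + 6)² = (39/7 + √6/7)²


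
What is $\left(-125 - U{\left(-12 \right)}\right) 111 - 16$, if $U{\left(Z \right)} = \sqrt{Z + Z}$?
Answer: $-13891 - 222 i \sqrt{6} \approx -13891.0 - 543.79 i$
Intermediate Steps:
$U{\left(Z \right)} = \sqrt{2} \sqrt{Z}$ ($U{\left(Z \right)} = \sqrt{2 Z} = \sqrt{2} \sqrt{Z}$)
$\left(-125 - U{\left(-12 \right)}\right) 111 - 16 = \left(-125 - \sqrt{2} \sqrt{-12}\right) 111 - 16 = \left(-125 - \sqrt{2} \cdot 2 i \sqrt{3}\right) 111 - 16 = \left(-125 - 2 i \sqrt{6}\right) 111 - 16 = \left(-13875 - 222 i \sqrt{6}\right) - 16 = -13891 - 222 i \sqrt{6}$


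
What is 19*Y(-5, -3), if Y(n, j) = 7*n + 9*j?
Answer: -1178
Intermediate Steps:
19*Y(-5, -3) = 19*(7*(-5) + 9*(-3)) = 19*(-35 - 27) = 19*(-62) = -1178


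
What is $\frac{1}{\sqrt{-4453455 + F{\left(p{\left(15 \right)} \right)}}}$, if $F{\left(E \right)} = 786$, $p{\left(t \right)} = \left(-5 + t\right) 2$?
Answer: $- \frac{i \sqrt{494741}}{1484223} \approx - 0.0004739 i$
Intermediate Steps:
$p{\left(t \right)} = -10 + 2 t$
$\frac{1}{\sqrt{-4453455 + F{\left(p{\left(15 \right)} \right)}}} = \frac{1}{\sqrt{-4453455 + 786}} = \frac{1}{\sqrt{-4452669}} = \frac{1}{3 i \sqrt{494741}} = - \frac{i \sqrt{494741}}{1484223}$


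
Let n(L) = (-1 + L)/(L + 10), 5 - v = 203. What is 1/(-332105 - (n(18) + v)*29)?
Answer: -28/9138657 ≈ -3.0639e-6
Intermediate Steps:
v = -198 (v = 5 - 1*203 = 5 - 203 = -198)
n(L) = (-1 + L)/(10 + L)
1/(-332105 - (n(18) + v)*29) = 1/(-332105 - ((-1 + 18)/(10 + 18) - 198)*29) = 1/(-332105 - (17/28 - 198)*29) = 1/(-332105 - (-5527)*29/28) = 1/(-332105 - 1*(-160283/28)) = 1/(-332105 + 160283/28) = 1/(-9138657/28) = -28/9138657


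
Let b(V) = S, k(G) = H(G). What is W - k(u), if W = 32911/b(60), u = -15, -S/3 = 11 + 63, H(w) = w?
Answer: -29581/222 ≈ -133.25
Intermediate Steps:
S = -222 (S = -3*(11 + 63) = -3*74 = -222)
k(G) = G
b(V) = -222
W = -32911/222 (W = 32911/(-222) = 32911*(-1/222) = -32911/222 ≈ -148.25)
W - k(u) = -32911/222 - 1*(-15) = -32911/222 + 15 = -29581/222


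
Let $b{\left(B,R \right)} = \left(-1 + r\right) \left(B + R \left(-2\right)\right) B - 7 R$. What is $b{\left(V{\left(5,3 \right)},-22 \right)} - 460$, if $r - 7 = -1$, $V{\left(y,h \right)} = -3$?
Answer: $-921$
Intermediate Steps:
$r = 6$ ($r = 7 - 1 = 6$)
$b{\left(B,R \right)} = - 7 R + B \left(- 10 R + 5 B\right)$ ($b{\left(B,R \right)} = \left(-1 + 6\right) \left(B + R \left(-2\right)\right) B - 7 R = 5 \left(B - 2 R\right) B - 7 R = \left(- 10 R + 5 B\right) B - 7 R = B \left(- 10 R + 5 B\right) - 7 R = - 7 R + B \left(- 10 R + 5 B\right)$)
$b{\left(V{\left(5,3 \right)},-22 \right)} - 460 = \left(\left(-7\right) \left(-22\right) + 5 \left(-3\right)^{2} - \left(-30\right) \left(-22\right)\right) - 460 = \left(154 + 5 \cdot 9 - 660\right) - 460 = \left(154 + 45 - 660\right) - 460 = -461 - 460 = -921$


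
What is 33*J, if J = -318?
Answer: -10494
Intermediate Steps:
33*J = 33*(-318) = -10494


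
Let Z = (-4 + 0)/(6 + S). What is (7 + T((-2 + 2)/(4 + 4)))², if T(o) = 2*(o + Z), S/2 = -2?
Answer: 9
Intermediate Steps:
S = -4 (S = 2*(-2) = -4)
Z = -2 (Z = (-4 + 0)/(6 - 4) = -4/2 = -4*½ = -2)
T(o) = -4 + 2*o (T(o) = 2*(o - 2) = 2*(-2 + o) = -4 + 2*o)
(7 + T((-2 + 2)/(4 + 4)))² = (7 + (-4 + 2*((-2 + 2)/(4 + 4))))² = (7 + (-4 + 2*(0/8)))² = (7 + (-4 + 2*(0*(⅛))))² = (7 + (-4 + 2*0))² = (7 + (-4 + 0))² = (7 - 4)² = 3² = 9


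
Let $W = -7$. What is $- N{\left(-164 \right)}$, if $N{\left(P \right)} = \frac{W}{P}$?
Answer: $- \frac{7}{164} \approx -0.042683$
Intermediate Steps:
$N{\left(P \right)} = - \frac{7}{P}$
$- N{\left(-164 \right)} = - \frac{-7}{-164} = - \frac{\left(-7\right) \left(-1\right)}{164} = \left(-1\right) \frac{7}{164} = - \frac{7}{164}$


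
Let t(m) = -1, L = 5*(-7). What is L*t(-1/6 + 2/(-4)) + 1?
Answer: 36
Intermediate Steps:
L = -35
L*t(-1/6 + 2/(-4)) + 1 = -35*(-1) + 1 = 35 + 1 = 36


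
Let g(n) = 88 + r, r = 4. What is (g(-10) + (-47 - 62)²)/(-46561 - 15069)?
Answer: -11973/61630 ≈ -0.19427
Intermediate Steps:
g(n) = 92 (g(n) = 88 + 4 = 92)
(g(-10) + (-47 - 62)²)/(-46561 - 15069) = (92 + (-47 - 62)²)/(-46561 - 15069) = (92 + (-109)²)/(-61630) = (92 + 11881)*(-1/61630) = 11973*(-1/61630) = -11973/61630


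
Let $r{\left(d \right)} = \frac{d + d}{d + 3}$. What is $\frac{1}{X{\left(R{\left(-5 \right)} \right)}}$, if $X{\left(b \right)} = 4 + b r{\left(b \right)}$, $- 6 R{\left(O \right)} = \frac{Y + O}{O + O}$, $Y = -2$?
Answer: $\frac{5190}{20809} \approx 0.24941$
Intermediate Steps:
$r{\left(d \right)} = \frac{2 d}{3 + d}$
$R{\left(O \right)} = - \frac{-2 + O}{12 O}$ ($R{\left(O \right)} = - \frac{\left(-2 + O\right) \frac{1}{O + O}}{6} = - \frac{\left(-2 + O\right) \frac{1}{2 O}}{6} = - \frac{\frac{1}{2} \frac{1}{O} \left(-2 + O\right)}{6} = - \frac{-2 + O}{12 O}$)
$X{\left(b \right)} = 4 + \frac{2 b^{2}}{3 + b}$ ($X{\left(b \right)} = 4 + b \frac{2 b}{3 + b} = 4 + \frac{2 b^{2}}{3 + b}$)
$\frac{1}{X{\left(R{\left(-5 \right)} \right)}} = \frac{1}{2 \frac{1}{3 + \frac{2 - -5}{12 \left(-5\right)}} \left(6 + \left(\frac{2 - -5}{12 \left(-5\right)}\right)^{2} + 2 \frac{2 - -5}{12 \left(-5\right)}\right)} = \frac{1}{2 \frac{1}{3 + \frac{1}{12} \left(- \frac{1}{5}\right) \left(2 + 5\right)} \left(6 + \left(\frac{1}{12} \left(- \frac{1}{5}\right) \left(2 + 5\right)\right)^{2} + 2 \cdot \frac{1}{12} \left(- \frac{1}{5}\right) \left(2 + 5\right)\right)} = \frac{1}{2 \frac{1}{3 + \frac{1}{12} \left(- \frac{1}{5}\right) 7} \left(6 + \left(\frac{1}{12} \left(- \frac{1}{5}\right) 7\right)^{2} + 2 \cdot \frac{1}{12} \left(- \frac{1}{5}\right) 7\right)} = \frac{1}{2 \frac{1}{3 - \frac{7}{60}} \left(6 + \left(- \frac{7}{60}\right)^{2} + 2 \left(- \frac{7}{60}\right)\right)} = \frac{1}{2 \frac{1}{\frac{173}{60}} \left(6 + \frac{49}{3600} - \frac{7}{30}\right)} = \frac{1}{2 \cdot \frac{60}{173} \cdot \frac{20809}{3600}} = \frac{1}{\frac{20809}{5190}} = \frac{5190}{20809}$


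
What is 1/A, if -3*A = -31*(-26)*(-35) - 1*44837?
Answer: 1/24349 ≈ 4.1069e-5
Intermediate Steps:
A = 24349 (A = -(-31*(-26)*(-35) - 1*44837)/3 = -(806*(-35) - 44837)/3 = -(-28210 - 44837)/3 = -⅓*(-73047) = 24349)
1/A = 1/24349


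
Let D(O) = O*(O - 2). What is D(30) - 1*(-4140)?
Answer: 4980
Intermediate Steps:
D(O) = O*(-2 + O)
D(30) - 1*(-4140) = 30*(-2 + 30) - 1*(-4140) = 30*28 + 4140 = 840 + 4140 = 4980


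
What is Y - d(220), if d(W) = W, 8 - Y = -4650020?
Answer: 4649808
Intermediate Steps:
Y = 4650028 (Y = 8 - 1*(-4650020) = 8 + 4650020 = 4650028)
Y - d(220) = 4650028 - 1*220 = 4650028 - 220 = 4649808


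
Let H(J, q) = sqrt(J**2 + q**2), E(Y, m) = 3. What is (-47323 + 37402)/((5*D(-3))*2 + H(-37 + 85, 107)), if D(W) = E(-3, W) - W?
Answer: 595260/10153 - 9921*sqrt(13753)/10153 ≈ -55.964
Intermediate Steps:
D(W) = 3 - W
(-47323 + 37402)/((5*D(-3))*2 + H(-37 + 85, 107)) = (-47323 + 37402)/((5*(3 - 1*(-3)))*2 + sqrt((-37 + 85)**2 + 107**2)) = -9921/((5*(3 + 3))*2 + sqrt(48**2 + 11449)) = -9921/((5*6)*2 + sqrt(2304 + 11449)) = -9921/(30*2 + sqrt(13753)) = -9921/(60 + sqrt(13753))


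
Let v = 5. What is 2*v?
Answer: 10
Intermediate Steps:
2*v = 2*5 = 10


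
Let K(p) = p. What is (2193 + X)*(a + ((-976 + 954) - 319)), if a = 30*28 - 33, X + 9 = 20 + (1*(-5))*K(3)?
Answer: 1020074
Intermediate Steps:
X = -4 (X = -9 + (20 + (1*(-5))*3) = -9 + (20 - 5*3) = -9 + (20 - 15) = -9 + 5 = -4)
a = 807 (a = 840 - 33 = 807)
(2193 + X)*(a + ((-976 + 954) - 319)) = (2193 - 4)*(807 + ((-976 + 954) - 319)) = 2189*(807 + (-22 - 319)) = 2189*(807 - 341) = 2189*466 = 1020074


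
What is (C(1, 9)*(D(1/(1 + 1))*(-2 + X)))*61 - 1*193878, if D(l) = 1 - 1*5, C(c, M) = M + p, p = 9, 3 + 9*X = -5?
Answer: -181190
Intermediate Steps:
X = -8/9 (X = -⅓ + (⅑)*(-5) = -⅓ - 5/9 = -8/9 ≈ -0.88889)
C(c, M) = 9 + M (C(c, M) = M + 9 = 9 + M)
D(l) = -4 (D(l) = 1 - 5 = -4)
(C(1, 9)*(D(1/(1 + 1))*(-2 + X)))*61 - 1*193878 = ((9 + 9)*(-4*(-2 - 8/9)))*61 - 1*193878 = (18*(-4*(-26/9)))*61 - 193878 = (18*(104/9))*61 - 193878 = 208*61 - 193878 = 12688 - 193878 = -181190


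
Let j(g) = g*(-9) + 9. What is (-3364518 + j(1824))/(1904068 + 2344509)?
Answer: -3380925/4248577 ≈ -0.79578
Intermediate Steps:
j(g) = 9 - 9*g (j(g) = -9*g + 9 = 9 - 9*g)
(-3364518 + j(1824))/(1904068 + 2344509) = (-3364518 + (9 - 9*1824))/(1904068 + 2344509) = (-3364518 + (9 - 16416))/4248577 = (-3364518 - 16407)*(1/4248577) = -3380925*1/4248577 = -3380925/4248577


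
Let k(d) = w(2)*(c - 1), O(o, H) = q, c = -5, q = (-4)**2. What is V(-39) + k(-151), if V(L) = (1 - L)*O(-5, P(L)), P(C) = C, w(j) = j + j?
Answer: 616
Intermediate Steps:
w(j) = 2*j
q = 16
O(o, H) = 16
V(L) = 16 - 16*L (V(L) = (1 - L)*16 = 16 - 16*L)
k(d) = -24 (k(d) = (2*2)*(-5 - 1) = 4*(-6) = -24)
V(-39) + k(-151) = (16 - 16*(-39)) - 24 = (16 + 624) - 24 = 640 - 24 = 616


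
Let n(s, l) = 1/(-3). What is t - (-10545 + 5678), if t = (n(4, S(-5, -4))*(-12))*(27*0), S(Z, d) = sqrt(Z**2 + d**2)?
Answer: 4867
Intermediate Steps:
n(s, l) = -1/3
t = 0 (t = (-1/3*(-12))*(27*0) = 4*0 = 0)
t - (-10545 + 5678) = 0 - (-10545 + 5678) = 0 - 1*(-4867) = 0 + 4867 = 4867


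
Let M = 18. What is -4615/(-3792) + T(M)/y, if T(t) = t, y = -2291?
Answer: 132971/109968 ≈ 1.2092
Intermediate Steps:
-4615/(-3792) + T(M)/y = -4615/(-3792) + 18/(-2291) = -4615*(-1/3792) + 18*(-1/2291) = 4615/3792 - 18/2291 = 132971/109968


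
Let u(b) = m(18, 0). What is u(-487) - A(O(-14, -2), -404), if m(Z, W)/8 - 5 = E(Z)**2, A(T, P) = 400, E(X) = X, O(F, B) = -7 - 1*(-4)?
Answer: 2232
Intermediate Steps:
O(F, B) = -3 (O(F, B) = -7 + 4 = -3)
m(Z, W) = 40 + 8*Z**2
u(b) = 2632 (u(b) = 40 + 8*18**2 = 40 + 8*324 = 40 + 2592 = 2632)
u(-487) - A(O(-14, -2), -404) = 2632 - 1*400 = 2632 - 400 = 2232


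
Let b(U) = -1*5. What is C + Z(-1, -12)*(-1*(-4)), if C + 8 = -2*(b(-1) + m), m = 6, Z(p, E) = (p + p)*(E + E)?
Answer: 182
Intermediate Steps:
Z(p, E) = 4*E*p (Z(p, E) = (2*p)*(2*E) = 4*E*p)
b(U) = -5
C = -10 (C = -8 - 2*(-5 + 6) = -8 - 2*1 = -8 - 2 = -10)
C + Z(-1, -12)*(-1*(-4)) = -10 + (4*(-12)*(-1))*(-1*(-4)) = -10 + 48*4 = -10 + 192 = 182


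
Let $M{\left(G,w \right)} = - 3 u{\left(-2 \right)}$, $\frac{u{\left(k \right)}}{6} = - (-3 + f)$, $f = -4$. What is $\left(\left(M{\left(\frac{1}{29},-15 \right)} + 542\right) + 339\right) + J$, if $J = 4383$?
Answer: $5138$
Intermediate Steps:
$u{\left(k \right)} = 42$ ($u{\left(k \right)} = 6 \left(- (-3 - 4)\right) = 6 \left(\left(-1\right) \left(-7\right)\right) = 6 \cdot 7 = 42$)
$M{\left(G,w \right)} = -126$ ($M{\left(G,w \right)} = \left(-3\right) 42 = -126$)
$\left(\left(M{\left(\frac{1}{29},-15 \right)} + 542\right) + 339\right) + J = \left(\left(-126 + 542\right) + 339\right) + 4383 = \left(416 + 339\right) + 4383 = 755 + 4383 = 5138$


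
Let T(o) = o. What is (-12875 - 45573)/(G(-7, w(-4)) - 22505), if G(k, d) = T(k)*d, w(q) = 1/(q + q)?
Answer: 467584/180033 ≈ 2.5972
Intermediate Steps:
w(q) = 1/(2*q)
G(k, d) = d*k (G(k, d) = k*d = d*k)
(-12875 - 45573)/(G(-7, w(-4)) - 22505) = (-12875 - 45573)/(((½)/(-4))*(-7) - 22505) = -58448/(((½)*(-¼))*(-7) - 22505) = -58448/(-⅛*(-7) - 22505) = -58448/(7/8 - 22505) = -58448/(-180033/8) = -58448*(-8/180033) = 467584/180033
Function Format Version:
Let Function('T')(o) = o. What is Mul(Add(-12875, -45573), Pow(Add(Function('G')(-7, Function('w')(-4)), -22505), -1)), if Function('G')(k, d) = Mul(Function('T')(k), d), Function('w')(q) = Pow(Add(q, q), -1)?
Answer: Rational(467584, 180033) ≈ 2.5972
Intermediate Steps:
Function('w')(q) = Mul(Rational(1, 2), Pow(q, -1)) (Function('w')(q) = Pow(Mul(2, q), -1) = Mul(Rational(1, 2), Pow(q, -1)))
Function('G')(k, d) = Mul(d, k) (Function('G')(k, d) = Mul(k, d) = Mul(d, k))
Mul(Add(-12875, -45573), Pow(Add(Function('G')(-7, Function('w')(-4)), -22505), -1)) = Mul(Add(-12875, -45573), Pow(Add(Mul(Mul(Rational(1, 2), Pow(-4, -1)), -7), -22505), -1)) = Mul(-58448, Pow(Add(Mul(Mul(Rational(1, 2), Rational(-1, 4)), -7), -22505), -1)) = Mul(-58448, Pow(Add(Mul(Rational(-1, 8), -7), -22505), -1)) = Mul(-58448, Pow(Add(Rational(7, 8), -22505), -1)) = Mul(-58448, Pow(Rational(-180033, 8), -1)) = Mul(-58448, Rational(-8, 180033)) = Rational(467584, 180033)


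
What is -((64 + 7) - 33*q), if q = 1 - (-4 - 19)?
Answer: 721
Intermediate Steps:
q = 24 (q = 1 - 1*(-23) = 1 + 23 = 24)
-((64 + 7) - 33*q) = -((64 + 7) - 33*24) = -(71 - 792) = -1*(-721) = 721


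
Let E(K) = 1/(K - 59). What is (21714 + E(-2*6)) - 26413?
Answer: -333630/71 ≈ -4699.0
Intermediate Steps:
E(K) = 1/(-59 + K)
(21714 + E(-2*6)) - 26413 = (21714 + 1/(-59 - 2*6)) - 26413 = (21714 + 1/(-59 - 12)) - 26413 = (21714 + 1/(-71)) - 26413 = (21714 - 1/71) - 26413 = 1541693/71 - 26413 = -333630/71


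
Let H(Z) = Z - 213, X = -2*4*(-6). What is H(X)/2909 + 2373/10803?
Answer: 1706854/10475309 ≈ 0.16294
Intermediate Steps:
X = 48 (X = -8*(-6) = 48)
H(Z) = -213 + Z
H(X)/2909 + 2373/10803 = (-213 + 48)/2909 + 2373/10803 = -165*1/2909 + 2373*(1/10803) = -165/2909 + 791/3601 = 1706854/10475309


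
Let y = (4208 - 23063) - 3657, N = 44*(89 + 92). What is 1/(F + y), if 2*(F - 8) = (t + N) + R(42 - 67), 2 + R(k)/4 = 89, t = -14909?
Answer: -2/51605 ≈ -3.8756e-5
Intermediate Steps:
R(k) = 348 (R(k) = -8 + 4*89 = -8 + 356 = 348)
N = 7964 (N = 44*181 = 7964)
F = -6581/2 (F = 8 + ((-14909 + 7964) + 348)/2 = 8 + (-6945 + 348)/2 = 8 + (½)*(-6597) = 8 - 6597/2 = -6581/2 ≈ -3290.5)
y = -22512 (y = -18855 - 3657 = -22512)
1/(F + y) = 1/(-6581/2 - 22512) = 1/(-51605/2) = -2/51605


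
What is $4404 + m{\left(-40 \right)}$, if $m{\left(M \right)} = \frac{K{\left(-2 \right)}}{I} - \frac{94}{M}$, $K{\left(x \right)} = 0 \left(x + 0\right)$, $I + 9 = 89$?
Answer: $\frac{88127}{20} \approx 4406.4$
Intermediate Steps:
$I = 80$ ($I = -9 + 89 = 80$)
$K{\left(x \right)} = 0$ ($K{\left(x \right)} = 0 x = 0$)
$m{\left(M \right)} = - \frac{94}{M}$ ($m{\left(M \right)} = \frac{0}{80} - \frac{94}{M} = 0 \cdot \frac{1}{80} - \frac{94}{M} = 0 - \frac{94}{M} = - \frac{94}{M}$)
$4404 + m{\left(-40 \right)} = 4404 - \frac{94}{-40} = 4404 - - \frac{47}{20} = 4404 + \frac{47}{20} = \frac{88127}{20}$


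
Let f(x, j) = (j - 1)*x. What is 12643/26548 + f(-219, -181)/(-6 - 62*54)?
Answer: -13022379/1141564 ≈ -11.407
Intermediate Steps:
f(x, j) = x*(-1 + j) (f(x, j) = (-1 + j)*x = x*(-1 + j))
12643/26548 + f(-219, -181)/(-6 - 62*54) = 12643/26548 + (-219*(-1 - 181))/(-6 - 62*54) = 12643*(1/26548) + (-219*(-182))/(-6 - 3348) = 12643/26548 + 39858/(-3354) = 12643/26548 + 39858*(-1/3354) = 12643/26548 - 511/43 = -13022379/1141564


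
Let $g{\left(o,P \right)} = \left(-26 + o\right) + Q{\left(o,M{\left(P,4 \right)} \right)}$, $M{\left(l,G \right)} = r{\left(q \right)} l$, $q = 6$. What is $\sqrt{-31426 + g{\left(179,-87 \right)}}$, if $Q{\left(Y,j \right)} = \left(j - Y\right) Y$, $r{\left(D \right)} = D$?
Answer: $4 i \sqrt{9797} \approx 395.92 i$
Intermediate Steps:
$M{\left(l,G \right)} = 6 l$
$Q{\left(Y,j \right)} = Y \left(j - Y\right)$
$g{\left(o,P \right)} = -26 + o + o \left(- o + 6 P\right)$ ($g{\left(o,P \right)} = \left(-26 + o\right) + o \left(6 P - o\right) = \left(-26 + o\right) + o \left(- o + 6 P\right) = -26 + o + o \left(- o + 6 P\right)$)
$\sqrt{-31426 + g{\left(179,-87 \right)}} = \sqrt{-31426 + \left(-26 + 179 + 179 \left(\left(-1\right) 179 + 6 \left(-87\right)\right)\right)} = \sqrt{-31426 + \left(-26 + 179 + 179 \left(-179 - 522\right)\right)} = \sqrt{-31426 + \left(-26 + 179 + 179 \left(-701\right)\right)} = \sqrt{-31426 - 125326} = \sqrt{-156752} = 4 i \sqrt{9797}$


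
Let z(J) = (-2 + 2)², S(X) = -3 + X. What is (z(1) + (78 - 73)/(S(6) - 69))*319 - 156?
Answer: -1081/6 ≈ -180.17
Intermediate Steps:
z(J) = 0 (z(J) = 0² = 0)
(z(1) + (78 - 73)/(S(6) - 69))*319 - 156 = (0 + (78 - 73)/((-3 + 6) - 69))*319 - 156 = (0 + 5/(3 - 69))*319 - 156 = (0 + 5/(-66))*319 - 156 = (0 + 5*(-1/66))*319 - 156 = (0 - 5/66)*319 - 156 = -5/66*319 - 156 = -145/6 - 156 = -1081/6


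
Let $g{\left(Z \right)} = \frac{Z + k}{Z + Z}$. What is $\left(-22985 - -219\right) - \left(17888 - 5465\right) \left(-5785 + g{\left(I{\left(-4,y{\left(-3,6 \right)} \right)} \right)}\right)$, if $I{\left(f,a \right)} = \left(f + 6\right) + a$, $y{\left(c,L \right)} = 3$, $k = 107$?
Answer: $\frac{358525757}{5} \approx 7.1705 \cdot 10^{7}$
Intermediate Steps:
$I{\left(f,a \right)} = 6 + a + f$ ($I{\left(f,a \right)} = \left(6 + f\right) + a = 6 + a + f$)
$g{\left(Z \right)} = \frac{107 + Z}{2 Z}$ ($g{\left(Z \right)} = \frac{Z + 107}{Z + Z} = \frac{107 + Z}{2 Z}$)
$\left(-22985 - -219\right) - \left(17888 - 5465\right) \left(-5785 + g{\left(I{\left(-4,y{\left(-3,6 \right)} \right)} \right)}\right) = \left(-22985 - -219\right) - \left(17888 - 5465\right) \left(-5785 + \frac{107 + \left(6 + 3 - 4\right)}{2 \left(6 + 3 - 4\right)}\right) = \left(-22985 + 219\right) - 12423 \left(-5785 + \frac{107 + 5}{2 \cdot 5}\right) = -22766 - 12423 \left(-5785 + \frac{1}{2} \cdot \frac{1}{5} \cdot 112\right) = -22766 - 12423 \left(-5785 + \frac{56}{5}\right) = -22766 - 12423 \left(- \frac{28869}{5}\right) = -22766 - - \frac{358639587}{5} = -22766 + \frac{358639587}{5} = \frac{358525757}{5}$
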